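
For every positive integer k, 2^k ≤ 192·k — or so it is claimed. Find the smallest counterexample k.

k = 12

A counterexample is any positive integer k such that 2^k > 192·k; we check each in order.
The first 11 eligible values, up to k = 11, all satisfy the conclusion.
k = 12: 2^k = 4096 and 192·k = 2304, so 4096 > 2304.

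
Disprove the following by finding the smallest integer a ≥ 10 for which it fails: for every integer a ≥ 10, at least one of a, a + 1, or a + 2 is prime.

a = 14

For a = 10, 11, 12, 13 the conclusion holds.
a = 14: 14 = 2 × 7; 15 = 3 × 5; 16 = 2 × 8 — all composite.
So a = 14 is the smallest counterexample.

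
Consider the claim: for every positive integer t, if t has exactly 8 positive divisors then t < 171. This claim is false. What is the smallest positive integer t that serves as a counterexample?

t = 174

The first 24 eligible values, up to t = 170, all satisfy the conclusion.
t = 174: τ(174) = 8; 174 ≥ 171.
Hence t = 174 is a counterexample.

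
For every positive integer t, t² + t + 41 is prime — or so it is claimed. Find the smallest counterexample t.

t = 40

A counterexample is any positive integer t such that t² + t + 41 is not prime; we check each in order.
For t = 1, 2, 3, 4, …, 37, 38, 39 the conclusion holds.
t = 40: t² + t + 41 = 1681 = 41 × 41, composite.
So t = 40 is the smallest counterexample.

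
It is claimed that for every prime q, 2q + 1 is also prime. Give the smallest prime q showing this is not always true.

Check each prime q in order until 2q + 1 is not prime.
q = 2: 2q + 1 = 5, prime.
q = 3: 2q + 1 = 7, prime.
q = 5: 2q + 1 = 11, prime.
q = 7: 2q + 1 = 15 = 3 × 5, not prime.

q = 7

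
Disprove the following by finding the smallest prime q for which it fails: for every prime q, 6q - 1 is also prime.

q = 11

A counterexample is any prime q such that 6q - 1 is not prime; we check each in order.
q = 2: 6q - 1 = 11, prime.
q = 3: 6q - 1 = 17, prime.
q = 5: 6q - 1 = 29, prime.
q = 7: 6q - 1 = 41, prime.
q = 11: 6q - 1 = 65 = 5 × 13, not prime.
Thus q = 11 disproves the claim, and no smaller q works.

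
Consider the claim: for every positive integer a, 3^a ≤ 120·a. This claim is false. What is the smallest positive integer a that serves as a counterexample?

We need the least positive integer a for which 3^a > 120·a.
The first 5 eligible values, up to a = 5, all satisfy the conclusion.
a = 6: 3^a = 729 and 120·a = 720, so 729 > 720.

a = 6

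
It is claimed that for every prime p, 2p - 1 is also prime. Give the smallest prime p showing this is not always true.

p = 5

p = 2: 2p - 1 = 3, prime.
p = 3: 2p - 1 = 5, prime.
p = 5: 2p - 1 = 9 = 3 × 3, not prime.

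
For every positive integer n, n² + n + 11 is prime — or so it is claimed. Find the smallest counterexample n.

n = 10

The first 9 eligible values, up to n = 9, all satisfy the conclusion.
n = 10: n² + n + 11 = 121 = 11 × 11, composite.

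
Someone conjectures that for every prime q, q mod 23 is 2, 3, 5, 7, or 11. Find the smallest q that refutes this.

q = 13

For q = 2, 3, 5, 7, 11 the conclusion holds.
q = 13: 13 mod 23 = 13 — not in {2, 3, 5, 7, 11}.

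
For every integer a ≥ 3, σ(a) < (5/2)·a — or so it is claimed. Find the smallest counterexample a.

For a = 3, 4, 5, 6, …, 21, 22, 23 the conclusion holds.
a = 24: σ(24) = 60; 60 ≥ 60.
Thus a = 24 disproves the claim, and no smaller a works.

a = 24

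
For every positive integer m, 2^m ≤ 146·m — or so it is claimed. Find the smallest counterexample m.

m = 11

A counterexample is any positive integer m such that 2^m > 146·m; we check each in order.
The first 10 eligible values, up to m = 10, all satisfy the conclusion.
m = 11: 2^m = 2048 and 146·m = 1606, so 2048 > 1606.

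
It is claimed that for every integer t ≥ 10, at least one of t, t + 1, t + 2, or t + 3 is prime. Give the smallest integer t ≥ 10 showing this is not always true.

t = 24

A counterexample is any integer t ≥ 10 such that t, t + 1, t + 2, t + 3 are all composite; we check each in order.
For t = 10, 11, 12, 13, …, 21, 22, 23 the conclusion holds.
t = 24: 24 = 2 × 12; 25 = 5 × 5; 26 = 2 × 13; 27 = 3 × 9 — all composite.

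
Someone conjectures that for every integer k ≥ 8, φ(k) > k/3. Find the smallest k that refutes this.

k = 12

We need the least integer k ≥ 8 for which the claim fails.
k = 8: φ(8) = 4 and 8/3 = 8/3, so φ(8) > 8/3.
k = 9: φ(9) = 6 and 9/3 = 3, so φ(9) > 9/3.
k = 10: φ(10) = 4 and 10/3 = 10/3, so φ(10) > 10/3.
k = 11: φ(11) = 10 and 11/3 = 11/3, so φ(11) > 11/3.
k = 12: φ(12) = 4 and 12/3 = 4, so φ(12) ≤ 12/3.
Thus k = 12 disproves the claim, and no smaller k works.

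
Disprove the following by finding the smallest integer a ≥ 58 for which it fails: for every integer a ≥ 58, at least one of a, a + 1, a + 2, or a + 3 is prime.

We need the least integer a ≥ 58 for which a, a + 1, a + 2, a + 3 are all composite.
The first 4 eligible values, up to a = 61, all satisfy the conclusion.
a = 62: 62 = 2 × 31; 63 = 3 × 21; 64 = 2 × 32; 65 = 5 × 13 — all composite.
Thus a = 62 disproves the claim, and no smaller a works.

a = 62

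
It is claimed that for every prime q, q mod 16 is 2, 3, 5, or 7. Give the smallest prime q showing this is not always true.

Check each prime q in order until the claim fails.
q = 2: 2 mod 16 = 2.
q = 3: 3 mod 16 = 3.
q = 5: 5 mod 16 = 5.
q = 7: 7 mod 16 = 7.
q = 11: 11 mod 16 = 11 — not in {2, 3, 5, 7}.
Thus q = 11 disproves the claim, and no smaller q works.

q = 11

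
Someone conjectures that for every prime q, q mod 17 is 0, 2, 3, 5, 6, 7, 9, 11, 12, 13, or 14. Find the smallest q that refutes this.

q = 59

A counterexample is any prime q such that the claim fails; we check each in order.
The first 16 eligible values, up to q = 53, all satisfy the conclusion.
q = 59: 59 mod 17 = 8 — not in {0, 2, 3, 5, 6, 7, 9, 11, 12, 13, 14}.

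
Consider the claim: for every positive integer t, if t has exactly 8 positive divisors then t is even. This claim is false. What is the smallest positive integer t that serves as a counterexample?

t = 105

We need the least positive integer t for which t has exactly 8 positive divisors but t is odd.
For t = 24, 30, 40, 42, …, 88, 102, 104 the conclusion holds.
t = 105: divisors of 105: 1, 3, 5, 7, 15, 21, 35, 105; 105 is odd.
So t = 105 is the smallest counterexample.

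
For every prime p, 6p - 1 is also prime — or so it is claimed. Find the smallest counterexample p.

p = 2: 6p - 1 = 11, prime.
p = 3: 6p - 1 = 17, prime.
p = 5: 6p - 1 = 29, prime.
p = 7: 6p - 1 = 41, prime.
p = 11: 6p - 1 = 65 = 5 × 13, not prime.

p = 11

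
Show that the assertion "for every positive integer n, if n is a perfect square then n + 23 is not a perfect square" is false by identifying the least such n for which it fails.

A counterexample is any positive integer n such that n is a perfect square but n + 23 is a perfect square; we check each in order.
For n = 1, 4, 9, 16, 25, 36, 49, 64, 81, 100 the conclusion holds.
n = 121: 121 = 11² and 121 + 23 = 144 = 12².
So n = 121 is the smallest counterexample.

n = 121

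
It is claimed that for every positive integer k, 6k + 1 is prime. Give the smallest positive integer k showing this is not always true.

k = 4

For k = 1, 2, 3 the conclusion holds.
k = 4: 6k + 1 = 25 = 5 × 5, composite.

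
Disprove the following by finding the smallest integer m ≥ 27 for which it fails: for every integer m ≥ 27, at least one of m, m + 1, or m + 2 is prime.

m = 32

A counterexample is any integer m ≥ 27 such that m, m + 1, m + 2 are all composite; we check each in order.
m = 27: 29 is prime.
m = 28: 29 is prime.
m = 29: 29 is prime.
m = 30: 31 is prime.
m = 31: 31 is prime.
m = 32: 32 = 2 × 16; 33 = 3 × 11; 34 = 2 × 17 — all composite.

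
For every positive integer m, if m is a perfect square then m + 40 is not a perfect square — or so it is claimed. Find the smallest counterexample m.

A counterexample is any positive integer m such that m is a perfect square but m + 40 is a perfect square; we check each in order.
m = 1: 1 + 40 = 41, not a perfect square.
m = 4: 4 + 40 = 44, not a perfect square.
m = 9: 9 = 3² and 9 + 40 = 49 = 7².
Thus m = 9 disproves the claim, and no smaller m works.

m = 9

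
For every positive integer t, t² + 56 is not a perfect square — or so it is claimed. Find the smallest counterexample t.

A counterexample is any positive integer t such that t² + 56 is a perfect square; we check each in order.
For t = 1, 2, 3, 4 the conclusion holds.
t = 5: 5² + 56 = 81 = 9², a perfect square.

t = 5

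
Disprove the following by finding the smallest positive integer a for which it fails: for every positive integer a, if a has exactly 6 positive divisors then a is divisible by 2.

a = 45

A counterexample is any positive integer a such that a has exactly 6 positive divisors but a is not divisible by 2; we check each in order.
The first 6 eligible values, up to a = 44, all satisfy the conclusion.
a = 45: τ(45) = 6; 45 mod 2 = 1.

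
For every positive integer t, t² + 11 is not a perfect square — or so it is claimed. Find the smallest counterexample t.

t = 5

A counterexample is any positive integer t such that t² + 11 is a perfect square; we check each in order.
The first 4 eligible values, up to t = 4, all satisfy the conclusion.
t = 5: 5² + 11 = 36 = 6², a perfect square.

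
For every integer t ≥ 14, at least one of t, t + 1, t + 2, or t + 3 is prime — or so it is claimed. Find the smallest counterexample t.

For t = 14, 15, 16, 17, 18, 19, 20, 21, 22, 23 the conclusion holds.
t = 24: 24 = 2 × 12; 25 = 5 × 5; 26 = 2 × 13; 27 = 3 × 9 — all composite.
Thus t = 24 disproves the claim, and no smaller t works.

t = 24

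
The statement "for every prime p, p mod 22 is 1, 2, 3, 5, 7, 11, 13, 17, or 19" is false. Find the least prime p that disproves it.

A counterexample is any prime p such that the claim fails; we check each in order.
For p = 2, 3, 5, 7, 11, 13, 17, 19, 23, 29 the conclusion holds.
p = 31: 31 mod 22 = 9 — not in {1, 2, 3, 5, 7, 11, 13, 17, 19}.
Thus p = 31 disproves the claim, and no smaller p works.

p = 31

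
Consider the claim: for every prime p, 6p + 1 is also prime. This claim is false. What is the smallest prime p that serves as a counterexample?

p = 2: 6p + 1 = 13, prime.
p = 3: 6p + 1 = 19, prime.
p = 5: 6p + 1 = 31, prime.
p = 7: 6p + 1 = 43, prime.
p = 11: 6p + 1 = 67, prime.
p = 13: 6p + 1 = 79, prime.
p = 17: 6p + 1 = 103, prime.
p = 19: 6p + 1 = 115 = 5 × 23, not prime.

p = 19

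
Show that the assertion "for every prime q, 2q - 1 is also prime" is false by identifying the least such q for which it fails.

A counterexample is any prime q such that 2q - 1 is not prime; we check each in order.
q = 2: 2q - 1 = 3, prime.
q = 3: 2q - 1 = 5, prime.
q = 5: 2q - 1 = 9 = 3 × 3, not prime.
Hence q = 5 is a counterexample.

q = 5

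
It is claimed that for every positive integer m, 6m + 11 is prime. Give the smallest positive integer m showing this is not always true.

Check each positive integer m in order until 6m + 11 is not prime.
For m = 1, 2, 3 the conclusion holds.
m = 4: 6m + 11 = 35 = 5 × 7, composite.

m = 4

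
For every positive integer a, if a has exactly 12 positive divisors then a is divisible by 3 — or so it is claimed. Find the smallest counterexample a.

a = 140

A counterexample is any positive integer a such that a has exactly 12 positive divisors but a is not divisible by 3; we check each in order.
a = 60: τ(60) = 12; 60 mod 3 = 0.
a = 72: τ(72) = 12; 72 mod 3 = 0.
a = 84: τ(84) = 12; 84 mod 3 = 0.
a = 90: τ(90) = 12; 90 mod 3 = 0.
a = 96: τ(96) = 12; 96 mod 3 = 0.
a = 108: τ(108) = 12; 108 mod 3 = 0.
a = 126: τ(126) = 12; 126 mod 3 = 0.
a = 132: τ(132) = 12; 132 mod 3 = 0.
a = 140: τ(140) = 12; 140 mod 3 = 2.
Hence a = 140 is a counterexample.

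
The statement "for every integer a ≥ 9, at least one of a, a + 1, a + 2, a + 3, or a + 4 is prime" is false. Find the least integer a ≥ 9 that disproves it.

For a = 9, 10, 11, 12, …, 21, 22, 23 the conclusion holds.
a = 24: 24 = 2 × 12; 25 = 5 × 5; 26 = 2 × 13; 27 = 3 × 9; 28 = 2 × 14 — all composite.

a = 24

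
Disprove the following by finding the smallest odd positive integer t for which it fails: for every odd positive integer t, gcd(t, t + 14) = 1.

t = 7

Check each odd positive integer t in order until gcd(t, t + 14) > 1.
For t = 1, 3, 5 the conclusion holds.
t = 7: gcd(7, 21) = 7.
Thus t = 7 disproves the claim, and no smaller t works.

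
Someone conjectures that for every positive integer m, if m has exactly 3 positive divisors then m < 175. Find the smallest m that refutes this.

m = 289

A counterexample is any positive integer m such that m has exactly 3 positive divisors but the claim fails; we check each in order.
m = 4: τ(4) = 3; 4 < 175.
m = 9: τ(9) = 3; 9 < 175.
m = 25: τ(25) = 3; 25 < 175.
m = 49: τ(49) = 3; 49 < 175.
m = 121: τ(121) = 3; 121 < 175.
m = 169: τ(169) = 3; 169 < 175.
m = 289: τ(289) = 3; 289 ≥ 175.
Thus m = 289 disproves the claim, and no smaller m works.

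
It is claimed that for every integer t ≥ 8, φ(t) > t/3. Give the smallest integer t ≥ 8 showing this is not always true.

t = 12

The first 4 eligible values, up to t = 11, all satisfy the conclusion.
t = 12: φ(12) = 4 and 12/3 = 4, so φ(12) ≤ 12/3.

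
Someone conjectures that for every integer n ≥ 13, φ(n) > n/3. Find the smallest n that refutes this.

n = 18

We need the least integer n ≥ 13 for which the claim fails.
For n = 13, 14, 15, 16, 17 the conclusion holds.
n = 18: φ(18) = 6 and 18/3 = 6, so φ(18) ≤ 18/3.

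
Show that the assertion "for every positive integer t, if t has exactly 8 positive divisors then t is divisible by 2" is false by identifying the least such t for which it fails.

t = 105

A counterexample is any positive integer t such that t has exactly 8 positive divisors but t is not divisible by 2; we check each in order.
For t = 24, 30, 40, 42, …, 88, 102, 104 the conclusion holds.
t = 105: τ(105) = 8; 105 mod 2 = 1.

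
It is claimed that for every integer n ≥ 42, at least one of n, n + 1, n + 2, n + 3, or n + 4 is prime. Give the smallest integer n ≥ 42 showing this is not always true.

A counterexample is any integer n ≥ 42 such that n, n + 1, n + 2, n + 3, n + 4 are all composite; we check each in order.
For n = 42, 43, 44, 45, 46, 47 the conclusion holds.
n = 48: 48 = 2 × 24; 49 = 7 × 7; 50 = 2 × 25; 51 = 3 × 17; 52 = 2 × 26 — all composite.
Thus n = 48 disproves the claim, and no smaller n works.

n = 48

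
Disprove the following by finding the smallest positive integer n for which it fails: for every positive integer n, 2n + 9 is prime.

n = 1: 2n + 9 = 11, prime.
n = 2: 2n + 9 = 13, prime.
n = 3: 2n + 9 = 15 = 3 × 5, composite.

n = 3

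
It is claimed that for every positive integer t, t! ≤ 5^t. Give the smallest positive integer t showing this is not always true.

t = 12

We need the least positive integer t for which t! > 5^t.
For t = 1, 2, 3, 4, …, 9, 10, 11 the conclusion holds.
t = 12: t! = 479001600 and 5^t = 244140625, so 479001600 > 244140625.
So t = 12 is the smallest counterexample.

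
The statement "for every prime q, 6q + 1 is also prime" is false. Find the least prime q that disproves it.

q = 19

Check each prime q in order until 6q + 1 is not prime.
The first 7 eligible values, up to q = 17, all satisfy the conclusion.
q = 19: 6q + 1 = 115 = 5 × 23, not prime.
So q = 19 is the smallest counterexample.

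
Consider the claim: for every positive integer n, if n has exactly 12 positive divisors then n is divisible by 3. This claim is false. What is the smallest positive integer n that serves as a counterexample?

n = 140

Check each positive integer n in order until n has exactly 12 positive divisors but n is not divisible by 3.
The first 8 eligible values, up to n = 132, all satisfy the conclusion.
n = 140: τ(140) = 12; 140 mod 3 = 2.
So n = 140 is the smallest counterexample.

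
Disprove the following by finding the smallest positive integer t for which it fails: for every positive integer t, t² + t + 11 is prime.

Check each positive integer t in order until t² + t + 11 is not prime.
For t = 1, 2, 3, 4, 5, 6, 7, 8, 9 the conclusion holds.
t = 10: t² + t + 11 = 121 = 11 × 11, composite.
Thus t = 10 disproves the claim, and no smaller t works.

t = 10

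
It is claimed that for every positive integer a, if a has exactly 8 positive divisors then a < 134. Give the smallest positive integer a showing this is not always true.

a = 135

Check each positive integer a in order until a has exactly 8 positive divisors but the claim fails.
For a = 24, 30, 40, 42, …, 114, 128, 130 the conclusion holds.
a = 135: τ(135) = 8; 135 ≥ 134.
So a = 135 is the smallest counterexample.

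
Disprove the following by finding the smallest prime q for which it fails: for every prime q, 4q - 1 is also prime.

q = 7

Check each prime q in order until 4q - 1 is not prime.
For q = 2, 3, 5 the conclusion holds.
q = 7: 4q - 1 = 27 = 3 × 9, not prime.
Hence q = 7 is a counterexample.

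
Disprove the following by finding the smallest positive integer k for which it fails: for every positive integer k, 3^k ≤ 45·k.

A counterexample is any positive integer k such that 3^k > 45·k; we check each in order.
The first 4 eligible values, up to k = 4, all satisfy the conclusion.
k = 5: 3^k = 243 and 45·k = 225, so 243 > 225.
Thus k = 5 disproves the claim, and no smaller k works.

k = 5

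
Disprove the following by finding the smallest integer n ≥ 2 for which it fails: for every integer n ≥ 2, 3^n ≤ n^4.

A counterexample is any integer n ≥ 2 such that 3^n > n^4; we check each in order.
For n = 2, 3, 4, 5, 6, 7 the conclusion holds.
n = 8: 3^n = 6561 and n^4 = 4096, so 6561 > 4096.
Hence n = 8 is a counterexample.

n = 8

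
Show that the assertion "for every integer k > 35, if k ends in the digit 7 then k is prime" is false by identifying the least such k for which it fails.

A counterexample is any integer k > 35 such that k ends in the digit 7 but k is not prime; we check each in order.
k = 37: 37 ends in 7 and is prime.
k = 47: 47 ends in 7 and is prime.
k = 57: 57 ends in 7; 57 = 3 × 19, composite.
Thus k = 57 disproves the claim, and no smaller k works.

k = 57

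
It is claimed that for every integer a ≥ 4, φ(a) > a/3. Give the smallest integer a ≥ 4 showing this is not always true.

A counterexample is any integer a ≥ 4 such that the claim fails; we check each in order.
For a = 4, 5 the conclusion holds.
a = 6: φ(6) = 2 and 6/3 = 2, so φ(6) ≤ 6/3.
Hence a = 6 is a counterexample.

a = 6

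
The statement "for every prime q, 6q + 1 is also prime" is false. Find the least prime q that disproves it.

A counterexample is any prime q such that 6q + 1 is not prime; we check each in order.
The first 7 eligible values, up to q = 17, all satisfy the conclusion.
q = 19: 6q + 1 = 115 = 5 × 23, not prime.
Hence q = 19 is a counterexample.

q = 19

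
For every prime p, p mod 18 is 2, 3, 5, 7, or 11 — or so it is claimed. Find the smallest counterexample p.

A counterexample is any prime p such that the claim fails; we check each in order.
p = 2: 2 mod 18 = 2.
p = 3: 3 mod 18 = 3.
p = 5: 5 mod 18 = 5.
p = 7: 7 mod 18 = 7.
p = 11: 11 mod 18 = 11.
p = 13: 13 mod 18 = 13 — not in {2, 3, 5, 7, 11}.

p = 13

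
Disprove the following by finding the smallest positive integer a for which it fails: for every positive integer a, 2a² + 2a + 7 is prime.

We need the least positive integer a for which 2a² + 2a + 7 is not prime.
For a = 1, 2, 3, 4, 5 the conclusion holds.
a = 6: 2a² + 2a + 7 = 91 = 7 × 13, composite.
So a = 6 is the smallest counterexample.

a = 6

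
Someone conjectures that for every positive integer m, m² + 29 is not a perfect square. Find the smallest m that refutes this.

The first 13 eligible values, up to m = 13, all satisfy the conclusion.
m = 14: 14² + 29 = 225 = 15², a perfect square.

m = 14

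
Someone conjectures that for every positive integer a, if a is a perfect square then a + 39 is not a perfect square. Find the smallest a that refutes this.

Check each positive integer a in order until a is a perfect square but a + 39 is a perfect square.
For a = 1, 4, 9, 16 the conclusion holds.
a = 25: 25 = 5² and 25 + 39 = 64 = 8².

a = 25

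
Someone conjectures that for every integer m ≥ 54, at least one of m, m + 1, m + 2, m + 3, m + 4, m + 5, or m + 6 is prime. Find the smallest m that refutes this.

m = 90

Check each integer m ≥ 54 in order until m, m + 1, m + 2, m + 3, m + 4, m + 5, m + 6 are all composite.
The first 36 eligible values, up to m = 89, all satisfy the conclusion.
m = 90: 90 = 2 × 45; 91 = 7 × 13; 92 = 2 × 46; 93 = 3 × 31; 94 = 2 × 47; 95 = 5 × 19; 96 = 2 × 48 — all composite.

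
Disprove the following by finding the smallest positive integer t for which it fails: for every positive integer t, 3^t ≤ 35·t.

t = 5

The first 4 eligible values, up to t = 4, all satisfy the conclusion.
t = 5: 3^t = 243 and 35·t = 175, so 243 > 175.
Thus t = 5 disproves the claim, and no smaller t works.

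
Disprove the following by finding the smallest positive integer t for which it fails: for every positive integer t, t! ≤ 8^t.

t = 20

For t = 1, 2, 3, 4, …, 17, 18, 19 the conclusion holds.
t = 20: t! = 2432902008176640000 and 8^t = 1152921504606846976, so 2432902008176640000 > 1152921504606846976.
Hence t = 20 is a counterexample.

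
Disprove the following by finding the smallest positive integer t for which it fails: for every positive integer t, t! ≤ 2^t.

t = 4

For t = 1, 2, 3 the conclusion holds.
t = 4: t! = 24 and 2^t = 16, so 24 > 16.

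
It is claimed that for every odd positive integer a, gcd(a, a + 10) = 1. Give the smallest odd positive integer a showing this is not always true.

We need the least odd positive integer a for which gcd(a, a + 10) > 1.
a = 1: gcd(1, 11) = 1.
a = 3: gcd(3, 13) = 1.
a = 5: gcd(5, 15) = 5.
So a = 5 is the smallest counterexample.

a = 5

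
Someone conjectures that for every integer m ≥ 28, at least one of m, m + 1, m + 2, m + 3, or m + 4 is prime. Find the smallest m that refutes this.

The first 4 eligible values, up to m = 31, all satisfy the conclusion.
m = 32: 32 = 2 × 16; 33 = 3 × 11; 34 = 2 × 17; 35 = 5 × 7; 36 = 2 × 18 — all composite.
So m = 32 is the smallest counterexample.

m = 32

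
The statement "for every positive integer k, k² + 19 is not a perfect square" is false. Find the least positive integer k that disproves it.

For k = 1, 2, 3, 4, 5, 6, 7, 8 the conclusion holds.
k = 9: 9² + 19 = 100 = 10², a perfect square.
Thus k = 9 disproves the claim, and no smaller k works.

k = 9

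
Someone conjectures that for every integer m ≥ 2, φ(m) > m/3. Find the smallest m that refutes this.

A counterexample is any integer m ≥ 2 such that the claim fails; we check each in order.
m = 2: φ(2) = 1 and 2/3 = 2/3, so φ(2) > 2/3.
m = 3: φ(3) = 2 and 3/3 = 1, so φ(3) > 3/3.
m = 4: φ(4) = 2 and 4/3 = 4/3, so φ(4) > 4/3.
m = 5: φ(5) = 4 and 5/3 = 5/3, so φ(5) > 5/3.
m = 6: φ(6) = 2 and 6/3 = 2, so φ(6) ≤ 6/3.
Thus m = 6 disproves the claim, and no smaller m works.

m = 6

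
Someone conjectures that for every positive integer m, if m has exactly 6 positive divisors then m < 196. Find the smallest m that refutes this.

m = 207

The first 27 eligible values, up to m = 188, all satisfy the conclusion.
m = 207: τ(207) = 6; 207 ≥ 196.
So m = 207 is the smallest counterexample.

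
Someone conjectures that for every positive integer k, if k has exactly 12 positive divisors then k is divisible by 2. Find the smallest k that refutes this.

k = 315

For k = 60, 72, 84, 90, …, 294, 306, 308 the conclusion holds.
k = 315: τ(315) = 12; 315 mod 2 = 1.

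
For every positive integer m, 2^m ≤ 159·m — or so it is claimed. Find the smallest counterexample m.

m = 11

For m = 1, 2, 3, 4, 5, 6, 7, 8, 9, 10 the conclusion holds.
m = 11: 2^m = 2048 and 159·m = 1749, so 2048 > 1749.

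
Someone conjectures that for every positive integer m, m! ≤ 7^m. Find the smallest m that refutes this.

m = 17

A counterexample is any positive integer m such that m! > 7^m; we check each in order.
The first 16 eligible values, up to m = 16, all satisfy the conclusion.
m = 17: m! = 355687428096000 and 7^m = 232630513987207, so 355687428096000 > 232630513987207.
Thus m = 17 disproves the claim, and no smaller m works.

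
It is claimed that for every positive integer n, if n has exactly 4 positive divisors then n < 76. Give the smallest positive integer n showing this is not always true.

n = 77

The first 23 eligible values, up to n = 74, all satisfy the conclusion.
n = 77: τ(77) = 4; 77 ≥ 76.
Hence n = 77 is a counterexample.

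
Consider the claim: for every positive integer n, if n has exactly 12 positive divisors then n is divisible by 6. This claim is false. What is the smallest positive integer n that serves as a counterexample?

Check each positive integer n in order until n has exactly 12 positive divisors but n is not divisible by 6.
The first 8 eligible values, up to n = 132, all satisfy the conclusion.
n = 140: τ(140) = 12; 140 mod 6 = 2.

n = 140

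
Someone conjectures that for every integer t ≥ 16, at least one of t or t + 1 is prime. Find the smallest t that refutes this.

t = 20

We need the least integer t ≥ 16 for which t, t + 1 are both composite.
For t = 16, 17, 18, 19 the conclusion holds.
t = 20: 20 = 2 × 10; 21 = 3 × 7 — both composite.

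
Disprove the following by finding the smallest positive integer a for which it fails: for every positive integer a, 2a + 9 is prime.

a = 3

A counterexample is any positive integer a such that 2a + 9 is not prime; we check each in order.
For a = 1, 2 the conclusion holds.
a = 3: 2a + 9 = 15 = 3 × 5, composite.
Hence a = 3 is a counterexample.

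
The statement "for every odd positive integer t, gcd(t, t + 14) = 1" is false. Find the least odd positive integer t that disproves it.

A counterexample is any odd positive integer t such that gcd(t, t + 14) > 1; we check each in order.
t = 1: gcd(1, 15) = 1.
t = 3: gcd(3, 17) = 1.
t = 5: gcd(5, 19) = 1.
t = 7: gcd(7, 21) = 7.
Hence t = 7 is a counterexample.

t = 7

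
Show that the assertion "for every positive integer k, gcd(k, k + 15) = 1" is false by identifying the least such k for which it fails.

k = 1: gcd(1, 16) = 1.
k = 2: gcd(2, 17) = 1.
k = 3: gcd(3, 18) = 3.
So k = 3 is the smallest counterexample.

k = 3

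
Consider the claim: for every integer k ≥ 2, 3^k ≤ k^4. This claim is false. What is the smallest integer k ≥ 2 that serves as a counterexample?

For k = 2, 3, 4, 5, 6, 7 the conclusion holds.
k = 8: 3^k = 6561 and k^4 = 4096, so 6561 > 4096.

k = 8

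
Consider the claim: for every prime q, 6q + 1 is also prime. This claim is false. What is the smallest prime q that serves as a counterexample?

Check each prime q in order until 6q + 1 is not prime.
q = 2: 6q + 1 = 13, prime.
q = 3: 6q + 1 = 19, prime.
q = 5: 6q + 1 = 31, prime.
q = 7: 6q + 1 = 43, prime.
q = 11: 6q + 1 = 67, prime.
q = 13: 6q + 1 = 79, prime.
q = 17: 6q + 1 = 103, prime.
q = 19: 6q + 1 = 115 = 5 × 23, not prime.

q = 19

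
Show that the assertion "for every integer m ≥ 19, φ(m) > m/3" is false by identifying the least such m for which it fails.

m = 24

Check each integer m ≥ 19 in order until the claim fails.
The first 5 eligible values, up to m = 23, all satisfy the conclusion.
m = 24: φ(24) = 8 and 24/3 = 8, so φ(24) ≤ 24/3.
Hence m = 24 is a counterexample.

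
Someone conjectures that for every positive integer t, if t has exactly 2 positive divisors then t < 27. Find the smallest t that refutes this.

A counterexample is any positive integer t such that t has exactly 2 positive divisors but the claim fails; we check each in order.
For t = 2, 3, 5, 7, 11, 13, 17, 19, 23 the conclusion holds.
t = 29: τ(29) = 2; 29 ≥ 27.

t = 29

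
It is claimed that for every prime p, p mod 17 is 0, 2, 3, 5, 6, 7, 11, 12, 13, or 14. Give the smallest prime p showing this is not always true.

p = 43

For p = 2, 3, 5, 7, …, 31, 37, 41 the conclusion holds.
p = 43: 43 mod 17 = 9 — not in {0, 2, 3, 5, 6, 7, 11, 12, 13, 14}.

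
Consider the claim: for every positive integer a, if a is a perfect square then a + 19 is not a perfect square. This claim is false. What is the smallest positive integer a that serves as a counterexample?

a = 81

Check each positive integer a in order until a is a perfect square but a + 19 is a perfect square.
a = 1: 1 + 19 = 20, not a perfect square.
a = 4: 4 + 19 = 23, not a perfect square.
a = 9: 9 + 19 = 28, not a perfect square.
a = 16: 16 + 19 = 35, not a perfect square.
a = 25: 25 + 19 = 44, not a perfect square.
a = 36: 36 + 19 = 55, not a perfect square.
a = 49: 49 + 19 = 68, not a perfect square.
a = 64: 64 + 19 = 83, not a perfect square.
a = 81: 81 = 9² and 81 + 19 = 100 = 10².
Hence a = 81 is a counterexample.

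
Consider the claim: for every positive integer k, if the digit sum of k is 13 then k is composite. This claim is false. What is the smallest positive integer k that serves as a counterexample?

k = 67

We need the least positive integer k for which the digit sum of k is 13 but k is prime.
k = 49: digit sum 13; 49 is composite.
k = 58: digit sum 13; 58 is composite.
k = 67: digit sum 13; 67 is prime, not composite.
Thus k = 67 disproves the claim, and no smaller k works.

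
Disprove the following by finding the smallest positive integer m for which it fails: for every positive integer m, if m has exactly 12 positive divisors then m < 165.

m = 198

Check each positive integer m in order until m has exactly 12 positive divisors but the claim fails.
For m = 60, 72, 84, 90, …, 150, 156, 160 the conclusion holds.
m = 198: τ(198) = 12; 198 ≥ 165.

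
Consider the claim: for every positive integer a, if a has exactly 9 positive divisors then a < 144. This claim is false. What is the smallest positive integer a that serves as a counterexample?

a = 196

a = 36: τ(36) = 9; 36 < 144.
a = 100: τ(100) = 9; 100 < 144.
a = 196: τ(196) = 9; 196 ≥ 144.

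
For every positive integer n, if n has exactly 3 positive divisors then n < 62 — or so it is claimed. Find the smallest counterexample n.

n = 121

Check each positive integer n in order until n has exactly 3 positive divisors but the claim fails.
n = 4: τ(4) = 3; 4 < 62.
n = 9: τ(9) = 3; 9 < 62.
n = 25: τ(25) = 3; 25 < 62.
n = 49: τ(49) = 3; 49 < 62.
n = 121: τ(121) = 3; 121 ≥ 62.
Hence n = 121 is a counterexample.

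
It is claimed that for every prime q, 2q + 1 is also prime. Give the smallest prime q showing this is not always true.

q = 7

We need the least prime q for which 2q + 1 is not prime.
For q = 2, 3, 5 the conclusion holds.
q = 7: 2q + 1 = 15 = 3 × 5, not prime.
Thus q = 7 disproves the claim, and no smaller q works.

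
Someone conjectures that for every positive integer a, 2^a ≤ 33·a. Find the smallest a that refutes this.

a = 9

Check each positive integer a in order until 2^a > 33·a.
The first 8 eligible values, up to a = 8, all satisfy the conclusion.
a = 9: 2^a = 512 and 33·a = 297, so 512 > 297.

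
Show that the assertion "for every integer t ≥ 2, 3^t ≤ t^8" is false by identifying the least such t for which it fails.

t = 23

We need the least integer t ≥ 2 for which 3^t > t^8.
The first 21 eligible values, up to t = 22, all satisfy the conclusion.
t = 23: 3^t = 94143178827 and t^8 = 78310985281, so 94143178827 > 78310985281.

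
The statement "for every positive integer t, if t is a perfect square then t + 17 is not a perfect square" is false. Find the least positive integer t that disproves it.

We need the least positive integer t for which t is a perfect square but t + 17 is a perfect square.
The first 7 eligible values, up to t = 49, all satisfy the conclusion.
t = 64: 64 = 8² and 64 + 17 = 81 = 9².

t = 64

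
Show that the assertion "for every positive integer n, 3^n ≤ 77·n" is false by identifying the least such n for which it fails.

A counterexample is any positive integer n such that 3^n > 77·n; we check each in order.
n = 1: 3^n = 3 and 77·n = 77, so 3 ≤ 77.
n = 2: 3^n = 9 and 77·n = 154, so 9 ≤ 154.
n = 3: 3^n = 27 and 77·n = 231, so 27 ≤ 231.
n = 4: 3^n = 81 and 77·n = 308, so 81 ≤ 308.
n = 5: 3^n = 243 and 77·n = 385, so 243 ≤ 385.
n = 6: 3^n = 729 and 77·n = 462, so 729 > 462.

n = 6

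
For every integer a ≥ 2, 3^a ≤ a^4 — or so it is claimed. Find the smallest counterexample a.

A counterexample is any integer a ≥ 2 such that 3^a > a^4; we check each in order.
For a = 2, 3, 4, 5, 6, 7 the conclusion holds.
a = 8: 3^a = 6561 and a^4 = 4096, so 6561 > 4096.
Thus a = 8 disproves the claim, and no smaller a works.

a = 8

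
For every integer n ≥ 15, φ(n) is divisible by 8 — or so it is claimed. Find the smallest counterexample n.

For n = 15, 16, 17 the conclusion holds.
n = 18: φ(18) = 6; 6 mod 8 = 6.
So n = 18 is the smallest counterexample.

n = 18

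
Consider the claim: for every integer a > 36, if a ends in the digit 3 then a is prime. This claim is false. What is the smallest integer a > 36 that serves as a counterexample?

A counterexample is any integer a > 36 such that a ends in the digit 3 but a is not prime; we check each in order.
For a = 43, 53 the conclusion holds.
a = 63: 63 ends in 3; 63 = 3 × 21, composite.

a = 63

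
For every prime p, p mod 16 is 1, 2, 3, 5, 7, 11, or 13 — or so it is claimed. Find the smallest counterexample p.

p = 31

We need the least prime p for which the claim fails.
For p = 2, 3, 5, 7, 11, 13, 17, 19, 23, 29 the conclusion holds.
p = 31: 31 mod 16 = 15 — not in {1, 2, 3, 5, 7, 11, 13}.
Hence p = 31 is a counterexample.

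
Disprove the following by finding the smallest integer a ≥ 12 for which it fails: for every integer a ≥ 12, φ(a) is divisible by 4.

For a = 12, 13 the conclusion holds.
a = 14: φ(14) = 6; 6 mod 4 = 2.
So a = 14 is the smallest counterexample.

a = 14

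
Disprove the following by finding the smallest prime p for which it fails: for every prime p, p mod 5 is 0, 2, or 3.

p = 11

We need the least prime p for which the claim fails.
For p = 2, 3, 5, 7 the conclusion holds.
p = 11: 11 mod 5 = 1 — not in {0, 2, 3}.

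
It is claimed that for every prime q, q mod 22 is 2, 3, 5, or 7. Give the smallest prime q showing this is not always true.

q = 11

A counterexample is any prime q such that the claim fails; we check each in order.
The first 4 eligible values, up to q = 7, all satisfy the conclusion.
q = 11: 11 mod 22 = 11 — not in {2, 3, 5, 7}.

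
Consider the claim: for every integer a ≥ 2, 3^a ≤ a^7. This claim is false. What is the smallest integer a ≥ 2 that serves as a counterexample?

Check each integer a ≥ 2 in order until 3^a > a^7.
For a = 2, 3, 4, 5, …, 16, 17, 18 the conclusion holds.
a = 19: 3^a = 1162261467 and a^7 = 893871739, so 1162261467 > 893871739.
Thus a = 19 disproves the claim, and no smaller a works.

a = 19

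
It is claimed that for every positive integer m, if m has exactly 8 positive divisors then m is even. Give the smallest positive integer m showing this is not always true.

m = 105

For m = 24, 30, 40, 42, …, 88, 102, 104 the conclusion holds.
m = 105: divisors of 105: 1, 3, 5, 7, 15, 21, 35, 105; 105 is odd.
So m = 105 is the smallest counterexample.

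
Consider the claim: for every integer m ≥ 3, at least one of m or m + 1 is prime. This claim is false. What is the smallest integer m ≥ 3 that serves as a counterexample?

Check each integer m ≥ 3 in order until m, m + 1 are both composite.
For m = 3, 4, 5, 6, 7 the conclusion holds.
m = 8: 8 = 2 × 4; 9 = 3 × 3 — both composite.
Thus m = 8 disproves the claim, and no smaller m works.

m = 8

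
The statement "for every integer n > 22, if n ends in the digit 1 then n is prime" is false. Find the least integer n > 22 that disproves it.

We need the least integer n > 22 for which n ends in the digit 1 but n is not prime.
For n = 31, 41 the conclusion holds.
n = 51: 51 ends in 1; 51 = 3 × 17, composite.

n = 51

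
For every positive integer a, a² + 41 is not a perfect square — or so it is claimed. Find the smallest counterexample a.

a = 20

A counterexample is any positive integer a such that a² + 41 is a perfect square; we check each in order.
For a = 1, 2, 3, 4, …, 17, 18, 19 the conclusion holds.
a = 20: 20² + 41 = 441 = 21², a perfect square.
Thus a = 20 disproves the claim, and no smaller a works.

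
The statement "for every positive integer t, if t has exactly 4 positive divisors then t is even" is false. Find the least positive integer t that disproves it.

t = 15

t = 6: divisors of 6: 1, 2, 3, 6; 6 is even.
t = 8: divisors of 8: 1, 2, 4, 8; 8 is even.
t = 10: divisors of 10: 1, 2, 5, 10; 10 is even.
t = 14: divisors of 14: 1, 2, 7, 14; 14 is even.
t = 15: divisors of 15: 1, 3, 5, 15; 15 is odd.
So t = 15 is the smallest counterexample.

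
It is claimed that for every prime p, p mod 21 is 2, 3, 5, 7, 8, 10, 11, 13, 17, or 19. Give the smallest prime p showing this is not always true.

Check each prime p in order until the claim fails.
For p = 2, 3, 5, 7, …, 23, 29, 31 the conclusion holds.
p = 37: 37 mod 21 = 16 — not in {2, 3, 5, 7, 8, 10, 11, 13, 17, 19}.

p = 37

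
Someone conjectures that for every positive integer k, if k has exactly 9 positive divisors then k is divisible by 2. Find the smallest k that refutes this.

k = 225

A counterexample is any positive integer k such that k has exactly 9 positive divisors but k is not divisible by 2; we check each in order.
For k = 36, 100, 196 the conclusion holds.
k = 225: τ(225) = 9; 225 mod 2 = 1.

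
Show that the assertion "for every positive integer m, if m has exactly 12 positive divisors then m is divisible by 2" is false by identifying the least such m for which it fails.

m = 315

Check each positive integer m in order until m has exactly 12 positive divisors but m is not divisible by 2.
For m = 60, 72, 84, 90, …, 294, 306, 308 the conclusion holds.
m = 315: τ(315) = 12; 315 mod 2 = 1.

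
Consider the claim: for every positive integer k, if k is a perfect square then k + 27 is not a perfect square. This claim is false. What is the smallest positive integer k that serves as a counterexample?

k = 9

We need the least positive integer k for which k is a perfect square but k + 27 is a perfect square.
For k = 1, 4 the conclusion holds.
k = 9: 9 = 3² and 9 + 27 = 36 = 6².
So k = 9 is the smallest counterexample.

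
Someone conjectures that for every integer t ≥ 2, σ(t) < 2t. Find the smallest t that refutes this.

A counterexample is any integer t ≥ 2 such that the claim fails; we check each in order.
t = 2: σ(2) = 3; 3 < 4.
t = 3: σ(3) = 4; 4 < 6.
t = 4: σ(4) = 7; 7 < 8.
t = 5: σ(5) = 6; 6 < 10.
t = 6: σ(6) = 12; 12 ≥ 12.

t = 6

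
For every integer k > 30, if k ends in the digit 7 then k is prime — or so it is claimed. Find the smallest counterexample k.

k = 57

Check each integer k > 30 in order until k ends in the digit 7 but k is not prime.
k = 37: 37 ends in 7 and is prime.
k = 47: 47 ends in 7 and is prime.
k = 57: 57 ends in 7; 57 = 3 × 19, composite.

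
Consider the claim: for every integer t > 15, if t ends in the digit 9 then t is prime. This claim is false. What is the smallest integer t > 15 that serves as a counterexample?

Check each integer t > 15 in order until t ends in the digit 9 but t is not prime.
t = 19: 19 ends in 9 and is prime.
t = 29: 29 ends in 9 and is prime.
t = 39: 39 ends in 9; 39 = 3 × 13, composite.
Thus t = 39 disproves the claim, and no smaller t works.

t = 39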